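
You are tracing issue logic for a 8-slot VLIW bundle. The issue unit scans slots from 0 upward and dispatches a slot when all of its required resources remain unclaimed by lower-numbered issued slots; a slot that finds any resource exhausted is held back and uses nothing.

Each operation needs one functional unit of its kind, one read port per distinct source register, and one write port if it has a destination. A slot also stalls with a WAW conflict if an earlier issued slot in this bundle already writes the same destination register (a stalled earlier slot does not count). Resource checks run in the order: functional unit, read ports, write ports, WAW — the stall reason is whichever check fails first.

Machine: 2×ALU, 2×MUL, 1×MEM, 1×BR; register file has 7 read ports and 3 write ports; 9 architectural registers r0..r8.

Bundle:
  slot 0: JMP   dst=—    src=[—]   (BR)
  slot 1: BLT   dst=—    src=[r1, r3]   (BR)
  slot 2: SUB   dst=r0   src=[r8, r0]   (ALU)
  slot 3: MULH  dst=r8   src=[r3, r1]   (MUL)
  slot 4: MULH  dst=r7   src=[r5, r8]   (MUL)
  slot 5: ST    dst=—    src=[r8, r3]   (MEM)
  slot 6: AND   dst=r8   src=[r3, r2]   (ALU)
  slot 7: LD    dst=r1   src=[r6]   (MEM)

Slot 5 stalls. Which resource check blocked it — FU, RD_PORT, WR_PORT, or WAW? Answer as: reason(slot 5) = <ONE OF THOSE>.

reason(slot 5) = RD_PORT

#0 BR src=- dispatched  <A:2 Mu:2 Ld:1 B:0 rd:7 wr:3>
#1 BR src=r1,r3 held:FU  <A:2 Mu:2 Ld:1 B:0 rd:7 wr:3>
#2 ALU src=r8,r0 dispatched  <A:1 Mu:2 Ld:1 B:0 rd:5 wr:2>
#3 MUL src=r3,r1 dispatched  <A:1 Mu:1 Ld:1 B:0 rd:3 wr:1>
#4 MUL src=r5,r8 dispatched  <A:1 Mu:0 Ld:1 B:0 rd:1 wr:0>
#5 MEM src=r8,r3 held:RD_PORT  <A:1 Mu:0 Ld:1 B:0 rd:1 wr:0>
#6 ALU src=r3,r2 held:RD_PORT  <A:1 Mu:0 Ld:1 B:0 rd:1 wr:0>
#7 MEM src=r6 held:WR_PORT  <A:1 Mu:0 Ld:1 B:0 rd:1 wr:0>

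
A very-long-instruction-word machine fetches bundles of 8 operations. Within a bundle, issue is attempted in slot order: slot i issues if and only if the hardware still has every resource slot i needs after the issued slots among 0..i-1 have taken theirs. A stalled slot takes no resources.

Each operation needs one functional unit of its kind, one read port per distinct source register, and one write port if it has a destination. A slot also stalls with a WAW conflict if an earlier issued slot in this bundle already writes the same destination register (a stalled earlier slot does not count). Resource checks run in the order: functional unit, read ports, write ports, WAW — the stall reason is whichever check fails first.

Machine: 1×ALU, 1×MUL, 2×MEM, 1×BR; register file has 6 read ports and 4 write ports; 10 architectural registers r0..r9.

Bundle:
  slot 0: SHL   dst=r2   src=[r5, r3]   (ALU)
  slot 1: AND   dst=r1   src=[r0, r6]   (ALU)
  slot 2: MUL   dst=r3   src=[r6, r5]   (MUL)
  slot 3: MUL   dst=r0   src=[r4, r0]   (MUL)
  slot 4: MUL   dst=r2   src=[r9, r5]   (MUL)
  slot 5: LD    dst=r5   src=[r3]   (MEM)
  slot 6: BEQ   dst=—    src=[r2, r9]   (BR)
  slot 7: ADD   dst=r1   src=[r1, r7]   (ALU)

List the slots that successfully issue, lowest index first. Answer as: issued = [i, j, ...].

issued = [0, 2, 5]

slot 0 (ALU): ISSUE — free A0,Mu1,Ld2,B1 rp4 wp3
slot 1 (ALU): stall FU — free A0,Mu1,Ld2,B1 rp4 wp3
slot 2 (MUL): ISSUE — free A0,Mu0,Ld2,B1 rp2 wp2
slot 3 (MUL): stall FU — free A0,Mu0,Ld2,B1 rp2 wp2
slot 4 (MUL): stall FU — free A0,Mu0,Ld2,B1 rp2 wp2
slot 5 (MEM): ISSUE — free A0,Mu0,Ld1,B1 rp1 wp1
slot 6 (BR): stall RD_PORT — free A0,Mu0,Ld1,B1 rp1 wp1
slot 7 (ALU): stall FU — free A0,Mu0,Ld1,B1 rp1 wp1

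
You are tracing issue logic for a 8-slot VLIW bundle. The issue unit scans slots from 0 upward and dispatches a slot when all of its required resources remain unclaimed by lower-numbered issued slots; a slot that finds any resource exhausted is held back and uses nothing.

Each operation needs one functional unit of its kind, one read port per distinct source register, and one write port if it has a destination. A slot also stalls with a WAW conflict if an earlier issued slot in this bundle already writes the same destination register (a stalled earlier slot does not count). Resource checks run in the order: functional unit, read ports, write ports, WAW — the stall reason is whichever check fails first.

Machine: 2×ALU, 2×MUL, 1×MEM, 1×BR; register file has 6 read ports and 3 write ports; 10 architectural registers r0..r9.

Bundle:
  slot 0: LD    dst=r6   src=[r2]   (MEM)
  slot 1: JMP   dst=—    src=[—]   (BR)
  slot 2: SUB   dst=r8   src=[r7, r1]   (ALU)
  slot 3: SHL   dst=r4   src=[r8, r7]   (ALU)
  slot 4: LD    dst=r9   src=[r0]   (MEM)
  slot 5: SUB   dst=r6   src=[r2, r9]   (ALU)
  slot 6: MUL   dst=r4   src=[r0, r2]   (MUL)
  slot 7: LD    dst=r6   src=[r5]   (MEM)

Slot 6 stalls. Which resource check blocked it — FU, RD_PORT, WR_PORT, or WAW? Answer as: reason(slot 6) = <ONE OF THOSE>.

#0 MEM src=r2 dispatched  <A:2 Mu:2 Ld:0 B:1 rd:5 wr:2>
#1 BR src=- dispatched  <A:2 Mu:2 Ld:0 B:0 rd:5 wr:2>
#2 ALU src=r7,r1 dispatched  <A:1 Mu:2 Ld:0 B:0 rd:3 wr:1>
#3 ALU src=r8,r7 dispatched  <A:0 Mu:2 Ld:0 B:0 rd:1 wr:0>
#4 MEM src=r0 held:FU  <A:0 Mu:2 Ld:0 B:0 rd:1 wr:0>
#5 ALU src=r2,r9 held:FU  <A:0 Mu:2 Ld:0 B:0 rd:1 wr:0>
#6 MUL src=r0,r2 held:RD_PORT  <A:0 Mu:2 Ld:0 B:0 rd:1 wr:0>
#7 MEM src=r5 held:FU  <A:0 Mu:2 Ld:0 B:0 rd:1 wr:0>

reason(slot 6) = RD_PORT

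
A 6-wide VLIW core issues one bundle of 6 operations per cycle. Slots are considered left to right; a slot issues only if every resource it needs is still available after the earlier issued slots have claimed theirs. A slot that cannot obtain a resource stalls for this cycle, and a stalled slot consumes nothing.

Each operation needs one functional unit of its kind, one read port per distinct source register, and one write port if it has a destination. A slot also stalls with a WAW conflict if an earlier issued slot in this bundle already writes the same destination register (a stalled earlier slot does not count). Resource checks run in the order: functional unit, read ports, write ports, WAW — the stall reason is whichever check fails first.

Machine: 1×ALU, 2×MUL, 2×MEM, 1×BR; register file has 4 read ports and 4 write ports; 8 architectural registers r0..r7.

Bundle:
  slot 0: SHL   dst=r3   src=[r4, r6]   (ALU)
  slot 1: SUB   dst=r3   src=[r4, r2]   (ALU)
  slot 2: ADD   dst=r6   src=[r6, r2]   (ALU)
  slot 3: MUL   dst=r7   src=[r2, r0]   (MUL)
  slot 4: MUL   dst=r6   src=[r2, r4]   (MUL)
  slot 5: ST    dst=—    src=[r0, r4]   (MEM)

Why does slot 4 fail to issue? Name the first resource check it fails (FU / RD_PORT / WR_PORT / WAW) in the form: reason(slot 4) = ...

(0) want 1×ALU +2rd +1wr — yes → AL0|MU2|ME2|BR1|rd2|wr3
(1) want 1×ALU +2rd +1wr — FU → AL0|MU2|ME2|BR1|rd2|wr3
(2) want 1×ALU +2rd +1wr — FU → AL0|MU2|ME2|BR1|rd2|wr3
(3) want 1×MUL +2rd +1wr — yes → AL0|MU1|ME2|BR1|rd0|wr2
(4) want 1×MUL +2rd +1wr — RD_PORT → AL0|MU1|ME2|BR1|rd0|wr2
(5) want 1×MEM +2rd +0wr — RD_PORT → AL0|MU1|ME2|BR1|rd0|wr2

reason(slot 4) = RD_PORT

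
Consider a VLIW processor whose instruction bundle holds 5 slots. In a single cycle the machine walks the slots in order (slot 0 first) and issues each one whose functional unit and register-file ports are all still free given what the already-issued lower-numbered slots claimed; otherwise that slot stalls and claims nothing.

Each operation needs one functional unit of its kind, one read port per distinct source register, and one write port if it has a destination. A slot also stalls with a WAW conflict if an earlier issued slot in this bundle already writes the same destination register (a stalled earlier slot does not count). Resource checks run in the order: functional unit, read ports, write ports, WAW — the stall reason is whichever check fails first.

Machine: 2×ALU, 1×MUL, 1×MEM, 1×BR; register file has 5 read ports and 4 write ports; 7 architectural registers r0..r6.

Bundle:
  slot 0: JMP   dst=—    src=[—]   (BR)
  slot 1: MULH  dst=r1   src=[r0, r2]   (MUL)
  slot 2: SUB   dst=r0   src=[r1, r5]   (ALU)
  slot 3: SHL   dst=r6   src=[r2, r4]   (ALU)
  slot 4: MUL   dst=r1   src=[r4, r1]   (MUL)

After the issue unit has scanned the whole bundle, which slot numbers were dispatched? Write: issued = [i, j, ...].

issued = [0, 1, 2]

  0. BR ⇒ go  {2A/1Mu/1Ld/0B | 5r 4w}
  1. MUL→r1 ⇒ go  {2A/0Mu/1Ld/0B | 3r 3w}
  2. ALU→r0 ⇒ go  {1A/0Mu/1Ld/0B | 1r 2w}
  3. ALU→r6 ⇒ no(RD_PORT)  {1A/0Mu/1Ld/0B | 1r 2w}
  4. MUL→r1 ⇒ no(FU)  {1A/0Mu/1Ld/0B | 1r 2w}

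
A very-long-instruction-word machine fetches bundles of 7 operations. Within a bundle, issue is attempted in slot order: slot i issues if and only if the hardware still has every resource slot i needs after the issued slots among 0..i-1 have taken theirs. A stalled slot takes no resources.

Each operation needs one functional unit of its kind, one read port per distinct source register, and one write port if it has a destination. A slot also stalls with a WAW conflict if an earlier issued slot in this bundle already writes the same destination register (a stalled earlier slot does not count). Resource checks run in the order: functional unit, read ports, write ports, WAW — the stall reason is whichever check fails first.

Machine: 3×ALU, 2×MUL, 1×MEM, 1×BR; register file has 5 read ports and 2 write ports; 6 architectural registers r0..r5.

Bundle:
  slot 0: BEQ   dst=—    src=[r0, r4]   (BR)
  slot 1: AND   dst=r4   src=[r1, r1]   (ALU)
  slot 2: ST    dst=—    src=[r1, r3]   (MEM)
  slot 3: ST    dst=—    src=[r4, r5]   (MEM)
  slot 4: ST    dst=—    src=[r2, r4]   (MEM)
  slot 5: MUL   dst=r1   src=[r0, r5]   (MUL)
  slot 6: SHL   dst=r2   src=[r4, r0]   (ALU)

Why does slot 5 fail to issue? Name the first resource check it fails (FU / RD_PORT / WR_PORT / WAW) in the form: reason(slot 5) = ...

reason(slot 5) = RD_PORT

(0) want 1×BR +2rd +0wr — yes → AL3|MU2|ME1|BR0|rd3|wr2
(1) want 1×ALU +1rd +1wr — yes → AL2|MU2|ME1|BR0|rd2|wr1
(2) want 1×MEM +2rd +0wr — yes → AL2|MU2|ME0|BR0|rd0|wr1
(3) want 1×MEM +2rd +0wr — FU → AL2|MU2|ME0|BR0|rd0|wr1
(4) want 1×MEM +2rd +0wr — FU → AL2|MU2|ME0|BR0|rd0|wr1
(5) want 1×MUL +2rd +1wr — RD_PORT → AL2|MU2|ME0|BR0|rd0|wr1
(6) want 1×ALU +2rd +1wr — RD_PORT → AL2|MU2|ME0|BR0|rd0|wr1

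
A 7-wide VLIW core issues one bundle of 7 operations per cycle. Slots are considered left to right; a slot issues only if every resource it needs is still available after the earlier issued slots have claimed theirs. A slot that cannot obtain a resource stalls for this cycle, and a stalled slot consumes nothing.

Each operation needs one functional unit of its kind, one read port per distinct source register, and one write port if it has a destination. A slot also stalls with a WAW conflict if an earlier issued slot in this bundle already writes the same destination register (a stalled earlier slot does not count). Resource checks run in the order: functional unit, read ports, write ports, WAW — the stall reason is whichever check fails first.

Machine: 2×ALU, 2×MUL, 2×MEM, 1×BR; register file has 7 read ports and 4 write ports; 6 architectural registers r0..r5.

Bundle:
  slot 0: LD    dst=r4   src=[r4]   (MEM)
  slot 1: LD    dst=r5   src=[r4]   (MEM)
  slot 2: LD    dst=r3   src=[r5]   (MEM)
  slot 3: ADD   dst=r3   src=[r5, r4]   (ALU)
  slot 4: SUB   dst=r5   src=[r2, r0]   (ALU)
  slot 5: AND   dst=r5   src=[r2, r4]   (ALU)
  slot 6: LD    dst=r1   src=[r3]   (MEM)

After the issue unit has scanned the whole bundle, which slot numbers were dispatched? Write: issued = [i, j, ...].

issued = [0, 1, 3]

[0] MEM needs rd=1 wr=1: ok; after: ALU=2 MUL=2 MEM=1 BR=1, R=6, W=3
[1] MEM needs rd=1 wr=1: ok; after: ALU=2 MUL=2 MEM=0 BR=1, R=5, W=2
[2] MEM needs rd=1 wr=1: FU; after: ALU=2 MUL=2 MEM=0 BR=1, R=5, W=2
[3] ALU needs rd=2 wr=1: ok; after: ALU=1 MUL=2 MEM=0 BR=1, R=3, W=1
[4] ALU needs rd=2 wr=1: WAW; after: ALU=1 MUL=2 MEM=0 BR=1, R=3, W=1
[5] ALU needs rd=2 wr=1: WAW; after: ALU=1 MUL=2 MEM=0 BR=1, R=3, W=1
[6] MEM needs rd=1 wr=1: FU; after: ALU=1 MUL=2 MEM=0 BR=1, R=3, W=1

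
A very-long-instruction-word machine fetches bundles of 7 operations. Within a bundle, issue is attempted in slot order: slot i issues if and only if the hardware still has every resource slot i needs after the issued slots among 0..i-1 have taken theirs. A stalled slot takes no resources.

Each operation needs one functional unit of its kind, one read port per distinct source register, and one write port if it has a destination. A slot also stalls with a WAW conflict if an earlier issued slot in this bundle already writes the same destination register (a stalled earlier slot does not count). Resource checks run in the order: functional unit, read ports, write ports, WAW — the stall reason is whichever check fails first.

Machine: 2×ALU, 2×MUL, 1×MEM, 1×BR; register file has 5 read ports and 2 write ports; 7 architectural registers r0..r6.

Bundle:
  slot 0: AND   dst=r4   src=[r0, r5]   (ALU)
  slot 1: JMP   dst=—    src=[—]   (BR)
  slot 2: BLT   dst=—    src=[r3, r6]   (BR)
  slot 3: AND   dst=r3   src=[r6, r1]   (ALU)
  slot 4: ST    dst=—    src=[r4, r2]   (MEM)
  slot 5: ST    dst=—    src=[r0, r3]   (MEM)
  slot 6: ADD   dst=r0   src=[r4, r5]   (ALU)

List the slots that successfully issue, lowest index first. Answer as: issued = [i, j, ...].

[0] ALU needs rd=2 wr=1: ok; after: ALU=1 MUL=2 MEM=1 BR=1, R=3, W=1
[1] BR needs rd=0 wr=0: ok; after: ALU=1 MUL=2 MEM=1 BR=0, R=3, W=1
[2] BR needs rd=2 wr=0: FU; after: ALU=1 MUL=2 MEM=1 BR=0, R=3, W=1
[3] ALU needs rd=2 wr=1: ok; after: ALU=0 MUL=2 MEM=1 BR=0, R=1, W=0
[4] MEM needs rd=2 wr=0: RD_PORT; after: ALU=0 MUL=2 MEM=1 BR=0, R=1, W=0
[5] MEM needs rd=2 wr=0: RD_PORT; after: ALU=0 MUL=2 MEM=1 BR=0, R=1, W=0
[6] ALU needs rd=2 wr=1: FU; after: ALU=0 MUL=2 MEM=1 BR=0, R=1, W=0

issued = [0, 1, 3]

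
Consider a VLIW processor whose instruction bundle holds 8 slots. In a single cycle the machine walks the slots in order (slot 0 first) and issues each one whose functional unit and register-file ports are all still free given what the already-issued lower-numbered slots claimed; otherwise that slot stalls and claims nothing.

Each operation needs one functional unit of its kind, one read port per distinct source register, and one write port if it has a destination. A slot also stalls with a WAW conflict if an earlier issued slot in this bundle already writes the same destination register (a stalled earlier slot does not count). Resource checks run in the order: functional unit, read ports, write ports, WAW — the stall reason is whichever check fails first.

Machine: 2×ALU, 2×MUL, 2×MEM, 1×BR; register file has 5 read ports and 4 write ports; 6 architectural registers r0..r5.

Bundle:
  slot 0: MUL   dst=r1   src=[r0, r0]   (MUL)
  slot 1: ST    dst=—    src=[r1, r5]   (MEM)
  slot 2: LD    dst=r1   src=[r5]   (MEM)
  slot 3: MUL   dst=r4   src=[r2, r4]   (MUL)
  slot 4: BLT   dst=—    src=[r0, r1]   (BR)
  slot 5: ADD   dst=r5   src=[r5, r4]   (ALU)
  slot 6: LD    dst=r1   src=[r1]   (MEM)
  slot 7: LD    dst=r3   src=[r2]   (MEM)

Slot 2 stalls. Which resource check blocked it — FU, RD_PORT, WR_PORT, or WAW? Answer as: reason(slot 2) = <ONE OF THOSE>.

[0] MUL needs rd=1 wr=1: ok; after: ALU=2 MUL=1 MEM=2 BR=1, R=4, W=3
[1] MEM needs rd=2 wr=0: ok; after: ALU=2 MUL=1 MEM=1 BR=1, R=2, W=3
[2] MEM needs rd=1 wr=1: WAW; after: ALU=2 MUL=1 MEM=1 BR=1, R=2, W=3
[3] MUL needs rd=2 wr=1: ok; after: ALU=2 MUL=0 MEM=1 BR=1, R=0, W=2
[4] BR needs rd=2 wr=0: RD_PORT; after: ALU=2 MUL=0 MEM=1 BR=1, R=0, W=2
[5] ALU needs rd=2 wr=1: RD_PORT; after: ALU=2 MUL=0 MEM=1 BR=1, R=0, W=2
[6] MEM needs rd=1 wr=1: RD_PORT; after: ALU=2 MUL=0 MEM=1 BR=1, R=0, W=2
[7] MEM needs rd=1 wr=1: RD_PORT; after: ALU=2 MUL=0 MEM=1 BR=1, R=0, W=2

reason(slot 2) = WAW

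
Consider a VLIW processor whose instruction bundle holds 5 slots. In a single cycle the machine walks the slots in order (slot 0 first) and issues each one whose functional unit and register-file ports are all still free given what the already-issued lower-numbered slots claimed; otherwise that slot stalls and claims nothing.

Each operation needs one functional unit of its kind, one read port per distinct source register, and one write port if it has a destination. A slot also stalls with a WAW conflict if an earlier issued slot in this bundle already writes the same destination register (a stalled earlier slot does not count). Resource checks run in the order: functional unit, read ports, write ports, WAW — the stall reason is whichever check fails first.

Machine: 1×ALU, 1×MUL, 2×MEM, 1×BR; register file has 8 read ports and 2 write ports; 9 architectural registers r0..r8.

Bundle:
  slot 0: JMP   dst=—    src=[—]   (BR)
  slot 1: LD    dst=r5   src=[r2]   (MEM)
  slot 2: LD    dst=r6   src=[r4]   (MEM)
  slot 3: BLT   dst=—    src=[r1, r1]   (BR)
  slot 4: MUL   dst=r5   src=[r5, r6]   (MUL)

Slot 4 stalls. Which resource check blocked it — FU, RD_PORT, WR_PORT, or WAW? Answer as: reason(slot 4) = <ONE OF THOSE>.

reason(slot 4) = WR_PORT

(0) want 1×BR +0rd +0wr — yes → AL1|MU1|ME2|BR0|rd8|wr2
(1) want 1×MEM +1rd +1wr — yes → AL1|MU1|ME1|BR0|rd7|wr1
(2) want 1×MEM +1rd +1wr — yes → AL1|MU1|ME0|BR0|rd6|wr0
(3) want 1×BR +1rd +0wr — FU → AL1|MU1|ME0|BR0|rd6|wr0
(4) want 1×MUL +2rd +1wr — WR_PORT → AL1|MU1|ME0|BR0|rd6|wr0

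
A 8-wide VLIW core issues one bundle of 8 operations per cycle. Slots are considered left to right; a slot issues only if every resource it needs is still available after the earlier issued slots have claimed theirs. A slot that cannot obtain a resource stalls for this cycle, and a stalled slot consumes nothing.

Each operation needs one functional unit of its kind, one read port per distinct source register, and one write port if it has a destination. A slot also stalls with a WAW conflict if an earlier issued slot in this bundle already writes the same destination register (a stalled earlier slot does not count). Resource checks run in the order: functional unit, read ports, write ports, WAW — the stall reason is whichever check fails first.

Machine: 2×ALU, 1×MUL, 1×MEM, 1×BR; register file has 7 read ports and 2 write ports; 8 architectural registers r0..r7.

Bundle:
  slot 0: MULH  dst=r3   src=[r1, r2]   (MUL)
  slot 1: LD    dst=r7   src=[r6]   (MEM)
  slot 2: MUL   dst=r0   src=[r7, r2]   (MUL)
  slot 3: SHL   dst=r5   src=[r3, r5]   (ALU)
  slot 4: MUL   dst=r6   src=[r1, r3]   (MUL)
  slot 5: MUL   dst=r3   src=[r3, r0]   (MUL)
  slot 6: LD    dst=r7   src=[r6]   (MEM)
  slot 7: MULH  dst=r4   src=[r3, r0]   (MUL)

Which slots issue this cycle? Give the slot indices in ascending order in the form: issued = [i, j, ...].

issued = [0, 1]

(0) want 1×MUL +2rd +1wr — yes → AL2|MU0|ME1|BR1|rd5|wr1
(1) want 1×MEM +1rd +1wr — yes → AL2|MU0|ME0|BR1|rd4|wr0
(2) want 1×MUL +2rd +1wr — FU → AL2|MU0|ME0|BR1|rd4|wr0
(3) want 1×ALU +2rd +1wr — WR_PORT → AL2|MU0|ME0|BR1|rd4|wr0
(4) want 1×MUL +2rd +1wr — FU → AL2|MU0|ME0|BR1|rd4|wr0
(5) want 1×MUL +2rd +1wr — FU → AL2|MU0|ME0|BR1|rd4|wr0
(6) want 1×MEM +1rd +1wr — FU → AL2|MU0|ME0|BR1|rd4|wr0
(7) want 1×MUL +2rd +1wr — FU → AL2|MU0|ME0|BR1|rd4|wr0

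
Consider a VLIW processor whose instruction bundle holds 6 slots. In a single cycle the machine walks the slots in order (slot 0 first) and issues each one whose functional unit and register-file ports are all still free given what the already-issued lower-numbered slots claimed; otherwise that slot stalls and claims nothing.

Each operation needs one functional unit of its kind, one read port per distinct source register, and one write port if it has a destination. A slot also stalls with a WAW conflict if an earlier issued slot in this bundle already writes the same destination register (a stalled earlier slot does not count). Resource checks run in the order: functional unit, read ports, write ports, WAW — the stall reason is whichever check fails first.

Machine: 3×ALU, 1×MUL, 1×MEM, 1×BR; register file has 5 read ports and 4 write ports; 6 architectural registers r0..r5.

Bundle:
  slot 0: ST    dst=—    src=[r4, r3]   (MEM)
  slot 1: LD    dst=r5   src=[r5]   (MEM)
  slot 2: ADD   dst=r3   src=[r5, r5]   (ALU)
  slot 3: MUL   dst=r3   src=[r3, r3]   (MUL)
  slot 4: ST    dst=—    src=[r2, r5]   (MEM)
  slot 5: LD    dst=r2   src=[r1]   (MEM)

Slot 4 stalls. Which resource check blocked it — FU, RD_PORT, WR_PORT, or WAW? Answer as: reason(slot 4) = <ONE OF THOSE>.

  0. MEM ⇒ go  {3A/1Mu/0Ld/1B | 3r 4w}
  1. MEM→r5 ⇒ no(FU)  {3A/1Mu/0Ld/1B | 3r 4w}
  2. ALU→r3 ⇒ go  {2A/1Mu/0Ld/1B | 2r 3w}
  3. MUL→r3 ⇒ no(WAW)  {2A/1Mu/0Ld/1B | 2r 3w}
  4. MEM ⇒ no(FU)  {2A/1Mu/0Ld/1B | 2r 3w}
  5. MEM→r2 ⇒ no(FU)  {2A/1Mu/0Ld/1B | 2r 3w}

reason(slot 4) = FU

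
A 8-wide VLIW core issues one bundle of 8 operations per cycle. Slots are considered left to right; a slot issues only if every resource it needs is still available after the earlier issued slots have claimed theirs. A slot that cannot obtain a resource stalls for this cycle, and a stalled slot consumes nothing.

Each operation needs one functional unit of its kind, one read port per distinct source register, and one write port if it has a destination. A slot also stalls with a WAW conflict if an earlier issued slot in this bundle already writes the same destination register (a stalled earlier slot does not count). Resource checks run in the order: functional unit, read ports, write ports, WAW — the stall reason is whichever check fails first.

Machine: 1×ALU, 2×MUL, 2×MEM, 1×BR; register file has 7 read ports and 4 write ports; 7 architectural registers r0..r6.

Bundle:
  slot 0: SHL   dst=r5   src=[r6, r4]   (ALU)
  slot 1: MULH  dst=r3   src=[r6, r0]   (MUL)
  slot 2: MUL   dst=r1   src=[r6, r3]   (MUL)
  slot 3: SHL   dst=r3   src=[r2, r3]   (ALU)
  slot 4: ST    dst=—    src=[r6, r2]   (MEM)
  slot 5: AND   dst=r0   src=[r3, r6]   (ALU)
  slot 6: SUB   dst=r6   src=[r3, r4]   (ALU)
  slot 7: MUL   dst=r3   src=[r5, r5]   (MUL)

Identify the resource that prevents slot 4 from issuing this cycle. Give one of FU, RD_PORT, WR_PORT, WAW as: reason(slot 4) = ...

[0] ALU needs rd=2 wr=1: ok; after: ALU=0 MUL=2 MEM=2 BR=1, R=5, W=3
[1] MUL needs rd=2 wr=1: ok; after: ALU=0 MUL=1 MEM=2 BR=1, R=3, W=2
[2] MUL needs rd=2 wr=1: ok; after: ALU=0 MUL=0 MEM=2 BR=1, R=1, W=1
[3] ALU needs rd=2 wr=1: FU; after: ALU=0 MUL=0 MEM=2 BR=1, R=1, W=1
[4] MEM needs rd=2 wr=0: RD_PORT; after: ALU=0 MUL=0 MEM=2 BR=1, R=1, W=1
[5] ALU needs rd=2 wr=1: FU; after: ALU=0 MUL=0 MEM=2 BR=1, R=1, W=1
[6] ALU needs rd=2 wr=1: FU; after: ALU=0 MUL=0 MEM=2 BR=1, R=1, W=1
[7] MUL needs rd=1 wr=1: FU; after: ALU=0 MUL=0 MEM=2 BR=1, R=1, W=1

reason(slot 4) = RD_PORT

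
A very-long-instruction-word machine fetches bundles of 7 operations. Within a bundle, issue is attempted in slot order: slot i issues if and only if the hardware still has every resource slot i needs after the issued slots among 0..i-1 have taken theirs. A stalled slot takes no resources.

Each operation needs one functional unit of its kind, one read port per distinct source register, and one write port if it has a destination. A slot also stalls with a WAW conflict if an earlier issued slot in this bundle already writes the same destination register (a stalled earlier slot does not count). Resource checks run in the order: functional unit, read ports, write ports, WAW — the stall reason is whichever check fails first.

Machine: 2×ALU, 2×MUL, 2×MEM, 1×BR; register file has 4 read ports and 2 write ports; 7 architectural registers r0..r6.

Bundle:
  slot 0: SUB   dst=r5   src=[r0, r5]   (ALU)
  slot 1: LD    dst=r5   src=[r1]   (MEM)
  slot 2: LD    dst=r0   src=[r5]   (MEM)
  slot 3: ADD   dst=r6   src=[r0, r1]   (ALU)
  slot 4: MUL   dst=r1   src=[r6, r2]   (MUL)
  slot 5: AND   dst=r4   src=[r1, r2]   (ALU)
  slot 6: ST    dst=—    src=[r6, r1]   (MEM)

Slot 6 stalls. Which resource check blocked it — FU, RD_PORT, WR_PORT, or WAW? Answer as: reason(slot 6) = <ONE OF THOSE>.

  0. ALU→r5 ⇒ go  {1A/2Mu/2Ld/1B | 2r 1w}
  1. MEM→r5 ⇒ no(WAW)  {1A/2Mu/2Ld/1B | 2r 1w}
  2. MEM→r0 ⇒ go  {1A/2Mu/1Ld/1B | 1r 0w}
  3. ALU→r6 ⇒ no(RD_PORT)  {1A/2Mu/1Ld/1B | 1r 0w}
  4. MUL→r1 ⇒ no(RD_PORT)  {1A/2Mu/1Ld/1B | 1r 0w}
  5. ALU→r4 ⇒ no(RD_PORT)  {1A/2Mu/1Ld/1B | 1r 0w}
  6. MEM ⇒ no(RD_PORT)  {1A/2Mu/1Ld/1B | 1r 0w}

reason(slot 6) = RD_PORT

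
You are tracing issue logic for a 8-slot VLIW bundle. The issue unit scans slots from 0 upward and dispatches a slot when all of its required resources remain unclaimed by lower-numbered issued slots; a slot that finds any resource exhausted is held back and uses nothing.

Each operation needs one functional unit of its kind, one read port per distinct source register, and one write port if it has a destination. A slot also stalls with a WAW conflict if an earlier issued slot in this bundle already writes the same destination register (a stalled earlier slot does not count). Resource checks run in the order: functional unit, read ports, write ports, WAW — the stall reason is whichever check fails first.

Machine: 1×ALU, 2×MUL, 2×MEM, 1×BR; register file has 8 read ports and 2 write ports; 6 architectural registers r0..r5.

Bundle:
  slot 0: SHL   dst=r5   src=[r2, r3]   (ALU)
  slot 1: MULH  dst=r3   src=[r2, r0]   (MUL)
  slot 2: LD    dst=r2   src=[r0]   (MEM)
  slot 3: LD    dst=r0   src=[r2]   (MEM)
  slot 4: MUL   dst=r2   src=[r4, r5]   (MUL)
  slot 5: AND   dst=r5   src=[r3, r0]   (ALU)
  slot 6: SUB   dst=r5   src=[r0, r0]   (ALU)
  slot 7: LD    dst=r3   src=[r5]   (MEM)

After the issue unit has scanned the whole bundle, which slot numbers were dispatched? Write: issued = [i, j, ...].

issued = [0, 1]

[0] ALU needs rd=2 wr=1: ok; after: ALU=0 MUL=2 MEM=2 BR=1, R=6, W=1
[1] MUL needs rd=2 wr=1: ok; after: ALU=0 MUL=1 MEM=2 BR=1, R=4, W=0
[2] MEM needs rd=1 wr=1: WR_PORT; after: ALU=0 MUL=1 MEM=2 BR=1, R=4, W=0
[3] MEM needs rd=1 wr=1: WR_PORT; after: ALU=0 MUL=1 MEM=2 BR=1, R=4, W=0
[4] MUL needs rd=2 wr=1: WR_PORT; after: ALU=0 MUL=1 MEM=2 BR=1, R=4, W=0
[5] ALU needs rd=2 wr=1: FU; after: ALU=0 MUL=1 MEM=2 BR=1, R=4, W=0
[6] ALU needs rd=1 wr=1: FU; after: ALU=0 MUL=1 MEM=2 BR=1, R=4, W=0
[7] MEM needs rd=1 wr=1: WR_PORT; after: ALU=0 MUL=1 MEM=2 BR=1, R=4, W=0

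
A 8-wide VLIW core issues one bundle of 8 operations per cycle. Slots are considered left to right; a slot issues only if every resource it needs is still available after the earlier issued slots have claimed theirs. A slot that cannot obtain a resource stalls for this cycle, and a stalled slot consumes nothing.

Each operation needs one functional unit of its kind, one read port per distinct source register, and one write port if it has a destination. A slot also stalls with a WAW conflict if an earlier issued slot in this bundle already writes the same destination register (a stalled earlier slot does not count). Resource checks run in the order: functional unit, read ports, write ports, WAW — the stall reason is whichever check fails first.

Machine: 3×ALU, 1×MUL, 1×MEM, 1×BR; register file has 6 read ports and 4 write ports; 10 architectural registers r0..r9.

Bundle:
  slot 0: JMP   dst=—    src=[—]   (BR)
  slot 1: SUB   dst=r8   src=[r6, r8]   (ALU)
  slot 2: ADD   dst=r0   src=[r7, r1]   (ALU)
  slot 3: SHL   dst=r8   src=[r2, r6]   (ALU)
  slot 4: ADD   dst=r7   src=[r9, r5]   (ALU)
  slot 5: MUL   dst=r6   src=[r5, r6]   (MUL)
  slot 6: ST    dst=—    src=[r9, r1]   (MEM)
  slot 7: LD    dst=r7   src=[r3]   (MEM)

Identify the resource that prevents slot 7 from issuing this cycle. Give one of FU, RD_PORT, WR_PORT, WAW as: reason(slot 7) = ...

reason(slot 7) = RD_PORT

(0) want 1×BR +0rd +0wr — yes → AL3|MU1|ME1|BR0|rd6|wr4
(1) want 1×ALU +2rd +1wr — yes → AL2|MU1|ME1|BR0|rd4|wr3
(2) want 1×ALU +2rd +1wr — yes → AL1|MU1|ME1|BR0|rd2|wr2
(3) want 1×ALU +2rd +1wr — WAW → AL1|MU1|ME1|BR0|rd2|wr2
(4) want 1×ALU +2rd +1wr — yes → AL0|MU1|ME1|BR0|rd0|wr1
(5) want 1×MUL +2rd +1wr — RD_PORT → AL0|MU1|ME1|BR0|rd0|wr1
(6) want 1×MEM +2rd +0wr — RD_PORT → AL0|MU1|ME1|BR0|rd0|wr1
(7) want 1×MEM +1rd +1wr — RD_PORT → AL0|MU1|ME1|BR0|rd0|wr1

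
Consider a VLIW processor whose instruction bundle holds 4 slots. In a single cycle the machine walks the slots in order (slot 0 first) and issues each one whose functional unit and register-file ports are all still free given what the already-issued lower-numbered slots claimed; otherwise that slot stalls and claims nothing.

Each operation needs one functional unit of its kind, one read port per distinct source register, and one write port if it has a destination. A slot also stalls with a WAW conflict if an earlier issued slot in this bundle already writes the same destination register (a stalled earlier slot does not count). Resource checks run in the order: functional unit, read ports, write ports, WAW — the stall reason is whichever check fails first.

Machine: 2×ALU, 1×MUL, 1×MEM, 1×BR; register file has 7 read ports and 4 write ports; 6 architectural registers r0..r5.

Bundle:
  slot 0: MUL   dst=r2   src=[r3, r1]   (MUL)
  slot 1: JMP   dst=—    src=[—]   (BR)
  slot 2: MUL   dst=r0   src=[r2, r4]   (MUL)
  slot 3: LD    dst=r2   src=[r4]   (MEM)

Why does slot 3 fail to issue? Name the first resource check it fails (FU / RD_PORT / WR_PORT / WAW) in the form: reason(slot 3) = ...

reason(slot 3) = WAW

#0 MUL src=r3,r1 dispatched  <A:2 Mu:0 Ld:1 B:1 rd:5 wr:3>
#1 BR src=- dispatched  <A:2 Mu:0 Ld:1 B:0 rd:5 wr:3>
#2 MUL src=r2,r4 held:FU  <A:2 Mu:0 Ld:1 B:0 rd:5 wr:3>
#3 MEM src=r4 held:WAW  <A:2 Mu:0 Ld:1 B:0 rd:5 wr:3>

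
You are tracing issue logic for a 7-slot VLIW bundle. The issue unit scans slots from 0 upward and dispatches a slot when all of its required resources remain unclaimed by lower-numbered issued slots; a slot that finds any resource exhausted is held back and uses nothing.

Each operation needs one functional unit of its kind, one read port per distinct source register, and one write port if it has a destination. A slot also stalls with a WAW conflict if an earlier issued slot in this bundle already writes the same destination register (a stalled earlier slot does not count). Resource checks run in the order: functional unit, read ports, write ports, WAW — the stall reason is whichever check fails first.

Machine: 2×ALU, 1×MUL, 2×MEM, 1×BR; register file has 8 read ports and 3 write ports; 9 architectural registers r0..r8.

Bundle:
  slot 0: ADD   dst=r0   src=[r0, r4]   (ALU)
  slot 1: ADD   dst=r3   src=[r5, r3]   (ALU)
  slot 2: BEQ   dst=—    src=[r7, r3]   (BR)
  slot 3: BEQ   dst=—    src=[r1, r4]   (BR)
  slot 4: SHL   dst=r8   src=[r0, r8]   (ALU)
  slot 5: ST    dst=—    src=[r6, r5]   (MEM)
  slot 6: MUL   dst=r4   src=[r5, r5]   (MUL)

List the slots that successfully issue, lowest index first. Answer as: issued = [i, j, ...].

issued = [0, 1, 2, 5]

(0) want 1×ALU +2rd +1wr — yes → AL1|MU1|ME2|BR1|rd6|wr2
(1) want 1×ALU +2rd +1wr — yes → AL0|MU1|ME2|BR1|rd4|wr1
(2) want 1×BR +2rd +0wr — yes → AL0|MU1|ME2|BR0|rd2|wr1
(3) want 1×BR +2rd +0wr — FU → AL0|MU1|ME2|BR0|rd2|wr1
(4) want 1×ALU +2rd +1wr — FU → AL0|MU1|ME2|BR0|rd2|wr1
(5) want 1×MEM +2rd +0wr — yes → AL0|MU1|ME1|BR0|rd0|wr1
(6) want 1×MUL +1rd +1wr — RD_PORT → AL0|MU1|ME1|BR0|rd0|wr1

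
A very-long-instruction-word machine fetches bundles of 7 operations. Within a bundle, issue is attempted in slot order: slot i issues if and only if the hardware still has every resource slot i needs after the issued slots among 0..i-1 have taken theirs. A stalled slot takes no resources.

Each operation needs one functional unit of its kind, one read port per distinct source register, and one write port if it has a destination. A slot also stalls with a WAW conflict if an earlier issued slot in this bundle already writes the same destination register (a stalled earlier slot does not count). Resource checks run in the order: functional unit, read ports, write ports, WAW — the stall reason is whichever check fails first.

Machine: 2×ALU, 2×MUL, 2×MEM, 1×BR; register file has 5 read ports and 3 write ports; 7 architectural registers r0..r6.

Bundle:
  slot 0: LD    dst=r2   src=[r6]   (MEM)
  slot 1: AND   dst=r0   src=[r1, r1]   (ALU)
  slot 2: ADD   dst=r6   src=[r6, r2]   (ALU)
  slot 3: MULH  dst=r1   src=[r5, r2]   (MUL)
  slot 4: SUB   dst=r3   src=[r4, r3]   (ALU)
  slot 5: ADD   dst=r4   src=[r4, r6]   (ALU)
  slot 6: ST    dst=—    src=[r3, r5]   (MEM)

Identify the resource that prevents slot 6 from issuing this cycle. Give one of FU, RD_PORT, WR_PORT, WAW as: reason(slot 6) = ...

slot 0 (MEM): ISSUE — free A2,Mu2,Ld1,B1 rp4 wp2
slot 1 (ALU): ISSUE — free A1,Mu2,Ld1,B1 rp3 wp1
slot 2 (ALU): ISSUE — free A0,Mu2,Ld1,B1 rp1 wp0
slot 3 (MUL): stall RD_PORT — free A0,Mu2,Ld1,B1 rp1 wp0
slot 4 (ALU): stall FU — free A0,Mu2,Ld1,B1 rp1 wp0
slot 5 (ALU): stall FU — free A0,Mu2,Ld1,B1 rp1 wp0
slot 6 (MEM): stall RD_PORT — free A0,Mu2,Ld1,B1 rp1 wp0

reason(slot 6) = RD_PORT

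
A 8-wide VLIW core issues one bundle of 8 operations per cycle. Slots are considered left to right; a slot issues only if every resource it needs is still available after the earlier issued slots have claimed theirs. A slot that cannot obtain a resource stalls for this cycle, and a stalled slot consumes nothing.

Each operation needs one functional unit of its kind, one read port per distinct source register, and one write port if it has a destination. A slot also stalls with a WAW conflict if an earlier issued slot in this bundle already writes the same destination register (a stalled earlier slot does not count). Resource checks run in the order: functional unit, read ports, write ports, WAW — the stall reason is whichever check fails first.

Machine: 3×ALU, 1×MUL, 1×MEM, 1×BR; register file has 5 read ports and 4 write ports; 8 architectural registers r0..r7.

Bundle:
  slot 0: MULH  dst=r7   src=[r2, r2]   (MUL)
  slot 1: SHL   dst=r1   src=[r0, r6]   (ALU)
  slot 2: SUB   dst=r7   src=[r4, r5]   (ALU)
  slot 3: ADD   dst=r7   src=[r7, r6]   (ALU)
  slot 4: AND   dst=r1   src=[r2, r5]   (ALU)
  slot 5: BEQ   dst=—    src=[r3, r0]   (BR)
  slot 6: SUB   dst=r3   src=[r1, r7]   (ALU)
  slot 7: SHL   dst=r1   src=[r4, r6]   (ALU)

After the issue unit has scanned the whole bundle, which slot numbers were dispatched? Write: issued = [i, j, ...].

slot 0 (MUL): ISSUE — free A3,Mu0,Ld1,B1 rp4 wp3
slot 1 (ALU): ISSUE — free A2,Mu0,Ld1,B1 rp2 wp2
slot 2 (ALU): stall WAW — free A2,Mu0,Ld1,B1 rp2 wp2
slot 3 (ALU): stall WAW — free A2,Mu0,Ld1,B1 rp2 wp2
slot 4 (ALU): stall WAW — free A2,Mu0,Ld1,B1 rp2 wp2
slot 5 (BR): ISSUE — free A2,Mu0,Ld1,B0 rp0 wp2
slot 6 (ALU): stall RD_PORT — free A2,Mu0,Ld1,B0 rp0 wp2
slot 7 (ALU): stall RD_PORT — free A2,Mu0,Ld1,B0 rp0 wp2

issued = [0, 1, 5]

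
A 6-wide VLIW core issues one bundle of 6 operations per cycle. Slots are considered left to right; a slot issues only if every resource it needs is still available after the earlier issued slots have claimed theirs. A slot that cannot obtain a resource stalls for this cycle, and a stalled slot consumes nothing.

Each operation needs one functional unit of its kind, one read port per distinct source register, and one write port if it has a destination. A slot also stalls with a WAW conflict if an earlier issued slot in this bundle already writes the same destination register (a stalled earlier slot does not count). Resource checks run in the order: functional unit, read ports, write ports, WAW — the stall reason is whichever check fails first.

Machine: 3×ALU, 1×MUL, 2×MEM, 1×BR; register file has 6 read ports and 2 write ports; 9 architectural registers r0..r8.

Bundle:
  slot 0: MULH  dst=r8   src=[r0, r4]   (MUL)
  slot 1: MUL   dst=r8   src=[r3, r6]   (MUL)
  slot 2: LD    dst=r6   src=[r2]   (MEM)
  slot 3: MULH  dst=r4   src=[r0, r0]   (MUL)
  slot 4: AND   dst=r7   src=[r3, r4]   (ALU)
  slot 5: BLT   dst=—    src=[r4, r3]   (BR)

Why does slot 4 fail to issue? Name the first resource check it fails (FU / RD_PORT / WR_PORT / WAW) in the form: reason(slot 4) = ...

(0) want 1×MUL +2rd +1wr — yes → AL3|MU0|ME2|BR1|rd4|wr1
(1) want 1×MUL +2rd +1wr — FU → AL3|MU0|ME2|BR1|rd4|wr1
(2) want 1×MEM +1rd +1wr — yes → AL3|MU0|ME1|BR1|rd3|wr0
(3) want 1×MUL +1rd +1wr — FU → AL3|MU0|ME1|BR1|rd3|wr0
(4) want 1×ALU +2rd +1wr — WR_PORT → AL3|MU0|ME1|BR1|rd3|wr0
(5) want 1×BR +2rd +0wr — yes → AL3|MU0|ME1|BR0|rd1|wr0

reason(slot 4) = WR_PORT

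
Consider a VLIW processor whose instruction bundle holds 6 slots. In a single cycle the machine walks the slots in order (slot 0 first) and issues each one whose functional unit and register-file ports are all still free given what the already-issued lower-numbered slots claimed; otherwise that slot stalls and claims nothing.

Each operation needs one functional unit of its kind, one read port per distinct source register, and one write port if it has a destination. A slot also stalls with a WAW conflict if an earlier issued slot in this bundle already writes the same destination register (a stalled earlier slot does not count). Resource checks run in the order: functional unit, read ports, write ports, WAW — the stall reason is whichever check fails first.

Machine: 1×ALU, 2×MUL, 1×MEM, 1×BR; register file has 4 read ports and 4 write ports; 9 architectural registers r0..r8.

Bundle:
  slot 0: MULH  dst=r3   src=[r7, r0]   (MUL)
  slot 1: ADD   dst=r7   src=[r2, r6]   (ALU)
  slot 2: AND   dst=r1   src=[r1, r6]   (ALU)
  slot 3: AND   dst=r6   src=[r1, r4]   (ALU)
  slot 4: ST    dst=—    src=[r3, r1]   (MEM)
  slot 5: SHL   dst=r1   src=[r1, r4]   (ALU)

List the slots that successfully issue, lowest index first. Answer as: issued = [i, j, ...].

issued = [0, 1]

(0) want 1×MUL +2rd +1wr — yes → AL1|MU1|ME1|BR1|rd2|wr3
(1) want 1×ALU +2rd +1wr — yes → AL0|MU1|ME1|BR1|rd0|wr2
(2) want 1×ALU +2rd +1wr — FU → AL0|MU1|ME1|BR1|rd0|wr2
(3) want 1×ALU +2rd +1wr — FU → AL0|MU1|ME1|BR1|rd0|wr2
(4) want 1×MEM +2rd +0wr — RD_PORT → AL0|MU1|ME1|BR1|rd0|wr2
(5) want 1×ALU +2rd +1wr — FU → AL0|MU1|ME1|BR1|rd0|wr2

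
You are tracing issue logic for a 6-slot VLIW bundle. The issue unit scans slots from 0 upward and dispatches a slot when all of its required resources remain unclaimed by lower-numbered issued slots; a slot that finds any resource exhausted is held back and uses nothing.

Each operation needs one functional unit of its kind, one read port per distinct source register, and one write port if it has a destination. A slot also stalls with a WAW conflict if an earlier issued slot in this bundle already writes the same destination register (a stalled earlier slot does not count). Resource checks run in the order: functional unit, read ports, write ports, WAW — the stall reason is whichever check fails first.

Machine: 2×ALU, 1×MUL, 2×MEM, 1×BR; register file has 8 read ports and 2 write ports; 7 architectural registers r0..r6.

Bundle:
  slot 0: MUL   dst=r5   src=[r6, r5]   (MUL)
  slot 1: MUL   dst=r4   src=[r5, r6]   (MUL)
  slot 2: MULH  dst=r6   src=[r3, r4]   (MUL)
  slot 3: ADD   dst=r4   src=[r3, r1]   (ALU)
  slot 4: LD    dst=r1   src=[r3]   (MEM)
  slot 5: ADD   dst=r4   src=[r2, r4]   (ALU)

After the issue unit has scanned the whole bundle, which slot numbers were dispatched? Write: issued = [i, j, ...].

#0 MUL src=r6,r5 dispatched  <A:2 Mu:0 Ld:2 B:1 rd:6 wr:1>
#1 MUL src=r5,r6 held:FU  <A:2 Mu:0 Ld:2 B:1 rd:6 wr:1>
#2 MUL src=r3,r4 held:FU  <A:2 Mu:0 Ld:2 B:1 rd:6 wr:1>
#3 ALU src=r3,r1 dispatched  <A:1 Mu:0 Ld:2 B:1 rd:4 wr:0>
#4 MEM src=r3 held:WR_PORT  <A:1 Mu:0 Ld:2 B:1 rd:4 wr:0>
#5 ALU src=r2,r4 held:WR_PORT  <A:1 Mu:0 Ld:2 B:1 rd:4 wr:0>

issued = [0, 3]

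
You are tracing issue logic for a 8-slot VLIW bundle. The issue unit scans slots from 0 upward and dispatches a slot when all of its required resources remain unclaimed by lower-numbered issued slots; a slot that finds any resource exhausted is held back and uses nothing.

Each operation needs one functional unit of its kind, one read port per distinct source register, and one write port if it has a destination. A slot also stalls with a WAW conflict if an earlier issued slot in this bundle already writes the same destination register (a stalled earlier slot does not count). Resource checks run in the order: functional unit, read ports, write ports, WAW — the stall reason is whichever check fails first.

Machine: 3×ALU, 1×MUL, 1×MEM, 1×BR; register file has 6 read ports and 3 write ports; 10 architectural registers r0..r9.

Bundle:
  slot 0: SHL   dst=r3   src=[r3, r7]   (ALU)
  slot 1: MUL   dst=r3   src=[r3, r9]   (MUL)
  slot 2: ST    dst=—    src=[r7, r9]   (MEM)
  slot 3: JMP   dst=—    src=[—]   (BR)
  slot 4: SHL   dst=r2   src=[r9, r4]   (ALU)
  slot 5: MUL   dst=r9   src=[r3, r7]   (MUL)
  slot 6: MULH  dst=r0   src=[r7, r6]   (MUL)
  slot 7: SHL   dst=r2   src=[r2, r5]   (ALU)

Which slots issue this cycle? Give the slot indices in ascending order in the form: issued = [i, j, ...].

issued = [0, 2, 3, 4]

[0] ALU needs rd=2 wr=1: ok; after: ALU=2 MUL=1 MEM=1 BR=1, R=4, W=2
[1] MUL needs rd=2 wr=1: WAW; after: ALU=2 MUL=1 MEM=1 BR=1, R=4, W=2
[2] MEM needs rd=2 wr=0: ok; after: ALU=2 MUL=1 MEM=0 BR=1, R=2, W=2
[3] BR needs rd=0 wr=0: ok; after: ALU=2 MUL=1 MEM=0 BR=0, R=2, W=2
[4] ALU needs rd=2 wr=1: ok; after: ALU=1 MUL=1 MEM=0 BR=0, R=0, W=1
[5] MUL needs rd=2 wr=1: RD_PORT; after: ALU=1 MUL=1 MEM=0 BR=0, R=0, W=1
[6] MUL needs rd=2 wr=1: RD_PORT; after: ALU=1 MUL=1 MEM=0 BR=0, R=0, W=1
[7] ALU needs rd=2 wr=1: RD_PORT; after: ALU=1 MUL=1 MEM=0 BR=0, R=0, W=1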